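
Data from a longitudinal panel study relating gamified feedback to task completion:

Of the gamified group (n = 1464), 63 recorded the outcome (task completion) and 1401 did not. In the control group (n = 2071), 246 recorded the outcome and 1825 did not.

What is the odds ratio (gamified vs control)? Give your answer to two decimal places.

From the description: a = 63, b = 1401, c = 246, d = 1825.
OR = (a·d)/(b·c) = (63 × 1825) / (1401 × 246) = 114975 / 344646 = 0.33360
Exposure is associated with lower odds of task completion (OR = 0.33 < 1).

0.33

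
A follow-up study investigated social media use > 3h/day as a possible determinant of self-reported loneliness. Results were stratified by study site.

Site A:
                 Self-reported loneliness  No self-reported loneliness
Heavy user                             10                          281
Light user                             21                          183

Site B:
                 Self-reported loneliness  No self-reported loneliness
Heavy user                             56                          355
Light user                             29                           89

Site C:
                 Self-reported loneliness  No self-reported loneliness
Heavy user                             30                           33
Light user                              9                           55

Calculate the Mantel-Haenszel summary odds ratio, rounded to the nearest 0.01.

OR_MH = Σ(aᵢdᵢ/nᵢ) / Σ(bᵢcᵢ/nᵢ), where nᵢ is the stratum total.
Stratum 1 (Site A): n = 495; a·d/n = 10·183/495 = 3.6970; b·c/n = 281·21/495 = 11.9212
Stratum 2 (Site B): n = 529; a·d/n = 56·89/529 = 9.4216; b·c/n = 355·29/529 = 19.4612
Stratum 3 (Site C): n = 127; a·d/n = 30·55/127 = 12.9921; b·c/n = 33·9/127 = 2.3386
OR_MH = (3.6970 + 9.4216 + 12.9921) / (11.9212 + 19.4612 + 2.3386) = 26.1106 / 33.7210 = 0.77431

0.77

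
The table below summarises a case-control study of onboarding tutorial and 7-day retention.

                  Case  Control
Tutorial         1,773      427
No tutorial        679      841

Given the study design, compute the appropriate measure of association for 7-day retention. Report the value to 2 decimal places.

Cells: a = 1773, b = 427, c = 679, d = 841.
This is a case-control study: participants were sampled on outcome status, so risks in the source population cannot be estimated directly — relative risk is not valid here. The odds ratio is the appropriate measure.
OR = (a·d)/(b·c) = (1773 × 841) / (427 × 679) = 1491093 / 289933 = 5.14289

5.14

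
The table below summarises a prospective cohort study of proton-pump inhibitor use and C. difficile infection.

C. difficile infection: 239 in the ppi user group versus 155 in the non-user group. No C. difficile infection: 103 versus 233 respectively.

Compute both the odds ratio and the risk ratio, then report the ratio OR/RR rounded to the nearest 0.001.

1.994

From the description: a = 239, b = 103, c = 155, d = 233.
OR = (239·233)/(103·155) = 55687/15965 = 3.48807
Risk in exposed = 239/342 = 0.69883; risk in unexposed = 155/388 = 0.39948; RR = 1.74933
OR/RR = 3.48807 / 1.74933 = 1.99394
The outcome is not rare, so the OR lies further from 1 than the RR.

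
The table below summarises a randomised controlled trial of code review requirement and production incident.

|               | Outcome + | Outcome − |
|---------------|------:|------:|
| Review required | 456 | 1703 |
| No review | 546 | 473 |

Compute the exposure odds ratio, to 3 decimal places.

0.232

Cells: a = 456, b = 1703, c = 546, d = 473.
OR = (a·d)/(b·c) = (456 × 473) / (1703 × 546) = 215688 / 929838 = 0.23196
Exposure is associated with lower odds of production incident (OR = 0.23 < 1).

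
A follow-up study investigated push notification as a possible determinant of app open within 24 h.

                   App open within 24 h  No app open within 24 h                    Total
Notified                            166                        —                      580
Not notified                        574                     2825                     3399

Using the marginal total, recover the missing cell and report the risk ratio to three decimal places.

The missing cell is in the exposed row: 580 − 166 = 414.
So a = 166, b = 414, c = 574, d = 2825.
RR = [a/(a+b)] / [c/(c+d)] = (166/580) / (574/3399) = 0.28621/0.16887 = 1.69480

1.695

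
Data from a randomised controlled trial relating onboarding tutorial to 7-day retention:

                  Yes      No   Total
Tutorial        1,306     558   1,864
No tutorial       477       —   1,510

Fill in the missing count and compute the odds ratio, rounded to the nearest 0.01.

5.07

The missing cell is in the unexposed row: 1510 − 477 = 1033.
So a = 1306, b = 558, c = 477, d = 1033.
OR = (a·d)/(b·c) = (1306 × 1033) / (558 × 477) = 1349098 / 266166 = 5.06863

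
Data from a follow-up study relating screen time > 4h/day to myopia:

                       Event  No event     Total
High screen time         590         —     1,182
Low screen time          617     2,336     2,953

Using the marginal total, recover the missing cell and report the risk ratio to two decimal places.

The missing cell is in the exposed row: 1182 − 590 = 592.
So a = 590, b = 592, c = 617, d = 2336.
RR = [a/(a+b)] / [c/(c+d)] = (590/1182) / (617/2953) = 0.49915/0.20894 = 2.38898

2.39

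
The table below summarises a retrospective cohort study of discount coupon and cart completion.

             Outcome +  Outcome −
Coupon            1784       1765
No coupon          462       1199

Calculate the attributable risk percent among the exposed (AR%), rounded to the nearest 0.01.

Cells: a = 1784, b = 1765, c = 462, d = 1199.
Risk in exposed = 1784/3549 = 0.50268; risk in unexposed = 462/1661 = 0.27815.
RR = 0.50268/0.27815 = 1.80724
AR% = (RR − 1)/RR × 100 = (1.80724 − 1)/1.80724 × 100 = 44.6671%

44.67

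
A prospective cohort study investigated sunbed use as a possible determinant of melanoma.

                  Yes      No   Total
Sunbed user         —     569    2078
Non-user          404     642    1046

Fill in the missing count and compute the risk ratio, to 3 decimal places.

The missing cell is in the exposed row: 2078 − 569 = 1509.
So a = 1509, b = 569, c = 404, d = 642.
RR = [a/(a+b)] / [c/(c+d)] = (1509/2078) / (404/1046) = 0.72618/0.38623 = 1.88016

1.880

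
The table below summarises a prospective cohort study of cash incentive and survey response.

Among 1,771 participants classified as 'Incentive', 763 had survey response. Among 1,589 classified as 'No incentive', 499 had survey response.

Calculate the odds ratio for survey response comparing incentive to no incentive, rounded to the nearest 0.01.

From the description: a = 763, b = 1008, c = 499, d = 1090.
OR = (a·d)/(b·c) = (763 × 1090) / (1008 × 499) = 831670 / 502992 = 1.65345
The odds of survey response are about 1.65 times as high in the incentive group.

1.65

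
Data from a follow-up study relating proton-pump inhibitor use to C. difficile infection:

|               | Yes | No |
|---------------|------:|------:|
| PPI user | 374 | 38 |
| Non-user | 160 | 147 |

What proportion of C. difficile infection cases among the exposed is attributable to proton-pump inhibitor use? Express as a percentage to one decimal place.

42.6

Cells: a = 374, b = 38, c = 160, d = 147.
Risk in exposed = 374/412 = 0.90777; risk in unexposed = 160/307 = 0.52117.
RR = 0.90777/0.52117 = 1.74178
AR% = (RR − 1)/RR × 100 = (1.74178 − 1)/1.74178 × 100 = 42.5874%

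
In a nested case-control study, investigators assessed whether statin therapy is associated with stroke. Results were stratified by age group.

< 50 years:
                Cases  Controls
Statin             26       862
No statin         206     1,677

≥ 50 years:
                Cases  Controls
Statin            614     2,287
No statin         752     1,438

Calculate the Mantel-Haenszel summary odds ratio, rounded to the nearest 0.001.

OR_MH = Σ(aᵢdᵢ/nᵢ) / Σ(bᵢcᵢ/nᵢ), where nᵢ is the stratum total.
Stratum 1 (< 50 years): n = 2771; a·d/n = 26·1677/2771 = 15.7351; b·c/n = 862·206/2771 = 64.0823
Stratum 2 (≥ 50 years): n = 5091; a·d/n = 614·1438/5091 = 173.4300; b·c/n = 2287·752/5091 = 337.8165
OR_MH = (15.7351 + 173.4300) / (64.0823 + 337.8165) = 189.1651 / 401.8988 = 0.47068

0.471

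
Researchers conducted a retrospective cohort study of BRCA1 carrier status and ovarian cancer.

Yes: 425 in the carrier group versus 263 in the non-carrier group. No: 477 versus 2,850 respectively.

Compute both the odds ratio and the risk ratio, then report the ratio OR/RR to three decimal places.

From the description: a = 425, b = 477, c = 263, d = 2850.
OR = (425·2850)/(477·263) = 1211250/125451 = 9.65516
Risk in exposed = 425/902 = 0.47118; risk in unexposed = 263/3113 = 0.08448; RR = 5.57707
OR/RR = 9.65516 / 5.57707 = 1.73123
The outcome is not rare, so the OR lies further from 1 than the RR.

1.731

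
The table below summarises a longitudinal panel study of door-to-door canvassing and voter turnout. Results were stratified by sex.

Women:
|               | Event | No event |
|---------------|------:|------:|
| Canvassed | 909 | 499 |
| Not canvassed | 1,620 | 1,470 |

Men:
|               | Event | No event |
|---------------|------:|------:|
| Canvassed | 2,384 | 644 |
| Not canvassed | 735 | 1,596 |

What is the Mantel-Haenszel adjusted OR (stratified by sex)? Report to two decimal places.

3.76

OR_MH = Σ(aᵢdᵢ/nᵢ) / Σ(bᵢcᵢ/nᵢ), where nᵢ is the stratum total.
Stratum 1 (Women): n = 4498; a·d/n = 909·1470/4498 = 297.0720; b·c/n = 499·1620/4498 = 179.7199
Stratum 2 (Men): n = 5359; a·d/n = 2384·1596/5359 = 709.9951; b·c/n = 644·735/5359 = 88.3262
OR_MH = (297.0720 + 709.9951) / (179.7199 + 88.3262) = 1007.0672 / 268.0461 = 3.75707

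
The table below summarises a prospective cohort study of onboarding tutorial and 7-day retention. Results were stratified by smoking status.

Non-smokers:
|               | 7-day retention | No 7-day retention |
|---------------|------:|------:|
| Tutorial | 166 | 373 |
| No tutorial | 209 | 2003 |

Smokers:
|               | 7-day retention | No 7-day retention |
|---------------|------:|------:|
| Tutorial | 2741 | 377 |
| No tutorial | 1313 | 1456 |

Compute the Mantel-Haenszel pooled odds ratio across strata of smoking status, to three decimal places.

7.105

OR_MH = Σ(aᵢdᵢ/nᵢ) / Σ(bᵢcᵢ/nᵢ), where nᵢ is the stratum total.
Stratum 1 (Non-smokers): n = 2751; a·d/n = 166·2003/2751 = 120.8644; b·c/n = 373·209/2751 = 28.3377
Stratum 2 (Smokers): n = 5887; a·d/n = 2741·1456/5887 = 677.9168; b·c/n = 377·1313/5887 = 84.0837
OR_MH = (120.8644 + 677.9168) / (28.3377 + 84.0837) = 798.7812 / 112.4214 = 7.10524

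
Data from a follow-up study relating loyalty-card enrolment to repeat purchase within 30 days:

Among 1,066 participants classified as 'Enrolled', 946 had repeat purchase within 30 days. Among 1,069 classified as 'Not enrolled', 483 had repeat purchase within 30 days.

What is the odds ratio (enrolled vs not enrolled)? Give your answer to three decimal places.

9.564

From the description: a = 946, b = 120, c = 483, d = 586.
OR = (a·d)/(b·c) = (946 × 586) / (120 × 483) = 554356 / 57960 = 9.56446
The odds of repeat purchase within 30 days are about 9.56 times as high in the enrolled group.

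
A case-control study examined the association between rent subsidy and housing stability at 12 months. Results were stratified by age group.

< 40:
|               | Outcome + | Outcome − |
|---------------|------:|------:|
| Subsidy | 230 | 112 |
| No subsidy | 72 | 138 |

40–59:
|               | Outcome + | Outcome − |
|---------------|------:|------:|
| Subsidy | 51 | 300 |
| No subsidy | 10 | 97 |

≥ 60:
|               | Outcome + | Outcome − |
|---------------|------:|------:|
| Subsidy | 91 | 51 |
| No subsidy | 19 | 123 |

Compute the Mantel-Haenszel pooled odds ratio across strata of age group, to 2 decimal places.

4.38

OR_MH = Σ(aᵢdᵢ/nᵢ) / Σ(bᵢcᵢ/nᵢ), where nᵢ is the stratum total.
Stratum 1 (< 40): n = 552; a·d/n = 230·138/552 = 57.5000; b·c/n = 112·72/552 = 14.6087
Stratum 2 (40–59): n = 458; a·d/n = 51·97/458 = 10.8013; b·c/n = 300·10/458 = 6.5502
Stratum 3 (≥ 60): n = 284; a·d/n = 91·123/284 = 39.4120; b·c/n = 51·19/284 = 3.4120
OR_MH = (57.5000 + 10.8013 + 39.4120) / (14.6087 + 6.5502 + 3.4120) = 107.7133 / 24.5709 = 4.38378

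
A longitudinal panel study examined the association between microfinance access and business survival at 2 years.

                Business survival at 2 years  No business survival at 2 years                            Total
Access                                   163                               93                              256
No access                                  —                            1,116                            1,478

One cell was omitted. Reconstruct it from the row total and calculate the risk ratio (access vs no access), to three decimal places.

The missing cell is in the unexposed row: 1478 − 1116 = 362.
So a = 163, b = 93, c = 362, d = 1116.
RR = [a/(a+b)] / [c/(c+d)] = (163/256) / (362/1478) = 0.63672/0.24493 = 2.59964

2.600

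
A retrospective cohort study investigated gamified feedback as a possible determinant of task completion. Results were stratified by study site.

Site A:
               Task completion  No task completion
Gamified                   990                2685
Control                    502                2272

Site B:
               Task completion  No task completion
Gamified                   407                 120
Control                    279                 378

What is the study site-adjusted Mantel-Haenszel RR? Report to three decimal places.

RR_MH = Σ(aᵢ·n₀ᵢ/nᵢ) / Σ(cᵢ·n₁ᵢ/nᵢ), with n₁ᵢ = aᵢ+bᵢ (exposed), n₀ᵢ = cᵢ+dᵢ (unexposed), nᵢ = n₁ᵢ+n₀ᵢ.
Stratum 1 (Site A): n₁ = 3675, n₀ = 2774, n = 6449; a·n₀/n = 990·2774/6449 = 425.8428; c·n₁/n = 502·3675/6449 = 286.0676
Stratum 2 (Site B): n₁ = 527, n₀ = 657, n = 1184; a·n₀/n = 407·657/1184 = 225.8438; c·n₁/n = 279·527/1184 = 124.1833
RR_MH = (425.8428 + 225.8438) / (286.0676 + 124.1833) = 651.6865 / 410.2509 = 1.58851

1.589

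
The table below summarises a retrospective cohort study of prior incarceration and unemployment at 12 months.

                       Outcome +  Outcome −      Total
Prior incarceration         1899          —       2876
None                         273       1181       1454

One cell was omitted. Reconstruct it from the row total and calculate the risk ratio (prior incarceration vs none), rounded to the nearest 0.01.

The missing cell is in the exposed row: 2876 − 1899 = 977.
So a = 1899, b = 977, c = 273, d = 1181.
RR = [a/(a+b)] / [c/(c+d)] = (1899/2876) / (273/1454) = 0.66029/0.18776 = 3.51672

3.52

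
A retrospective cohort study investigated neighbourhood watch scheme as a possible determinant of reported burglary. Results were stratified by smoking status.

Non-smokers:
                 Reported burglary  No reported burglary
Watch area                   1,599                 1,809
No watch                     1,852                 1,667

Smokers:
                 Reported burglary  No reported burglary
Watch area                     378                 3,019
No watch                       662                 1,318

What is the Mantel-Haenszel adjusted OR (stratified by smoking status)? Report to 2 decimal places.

0.56

OR_MH = Σ(aᵢdᵢ/nᵢ) / Σ(bᵢcᵢ/nᵢ), where nᵢ is the stratum total.
Stratum 1 (Non-smokers): n = 6927; a·d/n = 1599·1667/6927 = 384.8034; b·c/n = 1809·1852/6927 = 483.6535
Stratum 2 (Smokers): n = 5377; a·d/n = 378·1318/5377 = 92.6546; b·c/n = 3019·662/5377 = 371.6902
OR_MH = (384.8034 + 92.6546) / (483.6535 + 371.6902) = 477.4580 / 855.3437 = 0.55821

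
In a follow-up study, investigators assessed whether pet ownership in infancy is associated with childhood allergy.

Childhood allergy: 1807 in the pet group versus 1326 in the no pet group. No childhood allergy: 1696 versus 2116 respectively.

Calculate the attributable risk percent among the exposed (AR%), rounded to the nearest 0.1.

25.3

From the description: a = 1807, b = 1696, c = 1326, d = 2116.
Risk in exposed = 1807/3503 = 0.51584; risk in unexposed = 1326/3442 = 0.38524.
RR = 0.51584/0.38524 = 1.33901
AR% = (RR − 1)/RR × 100 = (1.33901 − 1)/1.33901 × 100 = 25.3182%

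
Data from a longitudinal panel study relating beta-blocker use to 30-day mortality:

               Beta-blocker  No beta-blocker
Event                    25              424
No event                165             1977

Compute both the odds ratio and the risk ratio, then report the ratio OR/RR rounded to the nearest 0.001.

Reading the table with exposure as columns: a = 25 (Beta-blocker, case), b = 165 (Beta-blocker, non-case), c = 424 (No beta-blocker, case), d = 1977.
OR = (25·1977)/(165·424) = 49425/69960 = 0.70648
Risk in exposed = 25/190 = 0.13158; risk in unexposed = 424/2401 = 0.17659; RR = 0.74510
OR/RR = 0.70648 / 0.74510 = 0.94817
The outcome is not rare, so the OR lies further from 1 than the RR.

0.948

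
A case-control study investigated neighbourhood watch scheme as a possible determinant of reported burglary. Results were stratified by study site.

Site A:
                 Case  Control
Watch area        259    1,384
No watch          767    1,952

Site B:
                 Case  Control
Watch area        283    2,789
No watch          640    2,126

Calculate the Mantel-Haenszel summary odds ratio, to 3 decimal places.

0.399

OR_MH = Σ(aᵢdᵢ/nᵢ) / Σ(bᵢcᵢ/nᵢ), where nᵢ is the stratum total.
Stratum 1 (Site A): n = 4362; a·d/n = 259·1952/4362 = 115.9028; b·c/n = 1384·767/4362 = 243.3581
Stratum 2 (Site B): n = 5838; a·d/n = 283·2126/5838 = 103.0589; b·c/n = 2789·640/5838 = 305.7485
OR_MH = (115.9028 + 103.0589) / (243.3581 + 305.7485) = 218.9617 / 549.1066 = 0.39876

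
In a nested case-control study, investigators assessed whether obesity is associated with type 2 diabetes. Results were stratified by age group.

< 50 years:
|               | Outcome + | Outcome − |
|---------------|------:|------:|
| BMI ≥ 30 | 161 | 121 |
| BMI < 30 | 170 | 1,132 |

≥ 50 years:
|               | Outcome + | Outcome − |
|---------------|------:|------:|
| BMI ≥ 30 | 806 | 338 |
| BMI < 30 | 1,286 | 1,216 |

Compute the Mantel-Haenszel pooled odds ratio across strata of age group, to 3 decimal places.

2.904

OR_MH = Σ(aᵢdᵢ/nᵢ) / Σ(bᵢcᵢ/nᵢ), where nᵢ is the stratum total.
Stratum 1 (< 50 years): n = 1584; a·d/n = 161·1132/1584 = 115.0581; b·c/n = 121·170/1584 = 12.9861
Stratum 2 (≥ 50 years): n = 3646; a·d/n = 806·1216/3646 = 268.8140; b·c/n = 338·1286/3646 = 119.2178
OR_MH = (115.0581 + 268.8140) / (12.9861 + 119.2178) = 383.8721 / 132.2039 = 2.90364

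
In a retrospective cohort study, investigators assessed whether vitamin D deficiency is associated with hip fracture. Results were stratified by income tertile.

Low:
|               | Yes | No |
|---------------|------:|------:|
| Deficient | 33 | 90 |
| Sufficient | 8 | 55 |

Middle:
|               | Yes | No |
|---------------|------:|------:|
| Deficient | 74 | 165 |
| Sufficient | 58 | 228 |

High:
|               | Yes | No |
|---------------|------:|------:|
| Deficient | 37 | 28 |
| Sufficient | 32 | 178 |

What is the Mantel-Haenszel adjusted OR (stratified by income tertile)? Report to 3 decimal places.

2.597

OR_MH = Σ(aᵢdᵢ/nᵢ) / Σ(bᵢcᵢ/nᵢ), where nᵢ is the stratum total.
Stratum 1 (Low): n = 186; a·d/n = 33·55/186 = 9.7581; b·c/n = 90·8/186 = 3.8710
Stratum 2 (Middle): n = 525; a·d/n = 74·228/525 = 32.1371; b·c/n = 165·58/525 = 18.2286
Stratum 3 (High): n = 275; a·d/n = 37·178/275 = 23.9491; b·c/n = 28·32/275 = 3.2582
OR_MH = (9.7581 + 32.1371 + 23.9491) / (3.8710 + 18.2286 + 3.2582) = 65.8443 / 25.3577 = 2.59662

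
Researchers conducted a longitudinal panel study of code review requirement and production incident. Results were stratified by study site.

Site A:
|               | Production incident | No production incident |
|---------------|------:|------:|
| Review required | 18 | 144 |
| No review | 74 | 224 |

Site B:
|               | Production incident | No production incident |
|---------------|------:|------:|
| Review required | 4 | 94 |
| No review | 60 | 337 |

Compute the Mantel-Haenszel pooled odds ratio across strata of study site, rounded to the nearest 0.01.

0.33

OR_MH = Σ(aᵢdᵢ/nᵢ) / Σ(bᵢcᵢ/nᵢ), where nᵢ is the stratum total.
Stratum 1 (Site A): n = 460; a·d/n = 18·224/460 = 8.7652; b·c/n = 144·74/460 = 23.1652
Stratum 2 (Site B): n = 495; a·d/n = 4·337/495 = 2.7232; b·c/n = 94·60/495 = 11.3939
OR_MH = (8.7652 + 2.7232) / (23.1652 + 11.3939) = 11.4884 / 34.5592 = 0.33243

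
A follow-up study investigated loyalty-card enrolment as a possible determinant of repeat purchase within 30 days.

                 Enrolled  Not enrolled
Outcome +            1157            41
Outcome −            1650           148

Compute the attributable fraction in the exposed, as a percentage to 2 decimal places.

Reading the table with exposure as columns: a = 1157 (Enrolled, case), b = 1650 (Enrolled, non-case), c = 41 (Not enrolled, case), d = 148.
Risk in exposed = 1157/2807 = 0.41218; risk in unexposed = 41/189 = 0.21693.
RR = 0.41218/0.21693 = 1.90007
AR% = (RR − 1)/RR × 100 = (1.90007 − 1)/1.90007 × 100 = 47.3703%

47.37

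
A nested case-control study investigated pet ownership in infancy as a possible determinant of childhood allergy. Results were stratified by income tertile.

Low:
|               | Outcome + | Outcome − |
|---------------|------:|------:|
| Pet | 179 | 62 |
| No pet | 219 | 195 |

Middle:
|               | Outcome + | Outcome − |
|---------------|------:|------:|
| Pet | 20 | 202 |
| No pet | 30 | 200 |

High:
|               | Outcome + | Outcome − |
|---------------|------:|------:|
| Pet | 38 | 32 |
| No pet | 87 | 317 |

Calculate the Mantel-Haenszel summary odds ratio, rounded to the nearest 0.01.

OR_MH = Σ(aᵢdᵢ/nᵢ) / Σ(bᵢcᵢ/nᵢ), where nᵢ is the stratum total.
Stratum 1 (Low): n = 655; a·d/n = 179·195/655 = 53.2901; b·c/n = 62·219/655 = 20.7298
Stratum 2 (Middle): n = 452; a·d/n = 20·200/452 = 8.8496; b·c/n = 202·30/452 = 13.4071
Stratum 3 (High): n = 474; a·d/n = 38·317/474 = 25.4135; b·c/n = 32·87/474 = 5.8734
OR_MH = (53.2901 + 8.8496 + 25.4135) / (20.7298 + 13.4071 + 5.8734) = 87.5531 / 40.0103 = 2.18827

2.19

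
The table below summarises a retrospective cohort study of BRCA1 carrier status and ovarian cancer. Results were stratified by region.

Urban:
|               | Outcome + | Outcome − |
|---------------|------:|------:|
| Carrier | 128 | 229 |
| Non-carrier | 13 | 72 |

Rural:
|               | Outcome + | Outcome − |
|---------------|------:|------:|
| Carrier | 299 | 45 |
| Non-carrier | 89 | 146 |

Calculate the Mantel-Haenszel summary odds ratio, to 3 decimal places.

7.050

OR_MH = Σ(aᵢdᵢ/nᵢ) / Σ(bᵢcᵢ/nᵢ), where nᵢ is the stratum total.
Stratum 1 (Urban): n = 442; a·d/n = 128·72/442 = 20.8507; b·c/n = 229·13/442 = 6.7353
Stratum 2 (Rural): n = 579; a·d/n = 299·146/579 = 75.3955; b·c/n = 45·89/579 = 6.9171
OR_MH = (20.8507 + 75.3955) / (6.7353 + 6.9171) = 96.2462 / 13.6524 = 7.04977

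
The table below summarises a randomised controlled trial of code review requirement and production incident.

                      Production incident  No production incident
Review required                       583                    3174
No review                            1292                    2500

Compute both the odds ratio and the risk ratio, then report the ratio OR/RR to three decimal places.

Cells: a = 583, b = 3174, c = 1292, d = 2500.
OR = (583·2500)/(3174·1292) = 1457500/4100808 = 0.35542
Risk in exposed = 583/3757 = 0.15518; risk in unexposed = 1292/3792 = 0.34072; RR = 0.45544
OR/RR = 0.35542 / 0.45544 = 0.78038
The outcome is not rare, so the OR lies further from 1 than the RR.

0.780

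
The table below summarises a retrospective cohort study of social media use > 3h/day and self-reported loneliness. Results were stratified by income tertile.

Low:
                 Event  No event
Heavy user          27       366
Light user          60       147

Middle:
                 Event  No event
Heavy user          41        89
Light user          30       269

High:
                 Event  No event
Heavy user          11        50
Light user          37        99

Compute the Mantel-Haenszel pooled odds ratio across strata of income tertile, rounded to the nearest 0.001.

0.725

OR_MH = Σ(aᵢdᵢ/nᵢ) / Σ(bᵢcᵢ/nᵢ), where nᵢ is the stratum total.
Stratum 1 (Low): n = 600; a·d/n = 27·147/600 = 6.6150; b·c/n = 366·60/600 = 36.6000
Stratum 2 (Middle): n = 429; a·d/n = 41·269/429 = 25.7086; b·c/n = 89·30/429 = 6.2238
Stratum 3 (High): n = 197; a·d/n = 11·99/197 = 5.5279; b·c/n = 50·37/197 = 9.3909
OR_MH = (6.6150 + 25.7086 + 5.5279) / (36.6000 + 6.2238 + 9.3909) = 37.8515 / 52.2146 = 0.72492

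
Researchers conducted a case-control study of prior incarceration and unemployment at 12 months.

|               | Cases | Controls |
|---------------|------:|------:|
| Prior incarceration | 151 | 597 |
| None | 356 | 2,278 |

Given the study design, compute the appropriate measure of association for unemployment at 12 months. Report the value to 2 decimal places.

Cells: a = 151, b = 597, c = 356, d = 2278.
This is a case-control study: participants were sampled on outcome status, so risks in the source population cannot be estimated directly — relative risk is not valid here. The odds ratio is the appropriate measure.
OR = (a·d)/(b·c) = (151 × 2278) / (597 × 356) = 343978 / 212532 = 1.61848

1.62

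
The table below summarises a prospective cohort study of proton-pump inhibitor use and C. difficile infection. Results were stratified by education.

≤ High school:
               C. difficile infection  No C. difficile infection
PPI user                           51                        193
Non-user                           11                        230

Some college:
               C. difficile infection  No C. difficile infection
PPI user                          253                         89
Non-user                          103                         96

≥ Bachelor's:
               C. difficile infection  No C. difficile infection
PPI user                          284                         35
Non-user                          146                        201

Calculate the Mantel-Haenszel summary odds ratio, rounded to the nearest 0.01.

5.34

OR_MH = Σ(aᵢdᵢ/nᵢ) / Σ(bᵢcᵢ/nᵢ), where nᵢ is the stratum total.
Stratum 1 (≤ High school): n = 485; a·d/n = 51·230/485 = 24.1856; b·c/n = 193·11/485 = 4.3773
Stratum 2 (Some college): n = 541; a·d/n = 253·96/541 = 44.8946; b·c/n = 89·103/541 = 16.9445
Stratum 3 (≥ Bachelor's): n = 666; a·d/n = 284·201/666 = 85.7117; b·c/n = 35·146/666 = 7.6727
OR_MH = (24.1856 + 44.8946 + 85.7117) / (4.3773 + 16.9445 + 7.6727) = 154.7919 / 28.9945 = 5.33866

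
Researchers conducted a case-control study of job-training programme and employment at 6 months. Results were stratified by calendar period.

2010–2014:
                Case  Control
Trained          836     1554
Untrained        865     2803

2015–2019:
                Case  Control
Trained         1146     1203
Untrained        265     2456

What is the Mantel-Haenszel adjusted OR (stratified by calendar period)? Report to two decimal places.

3.31

OR_MH = Σ(aᵢdᵢ/nᵢ) / Σ(bᵢcᵢ/nᵢ), where nᵢ is the stratum total.
Stratum 1 (2010–2014): n = 6058; a·d/n = 836·2803/6058 = 386.8121; b·c/n = 1554·865/6058 = 221.8901
Stratum 2 (2015–2019): n = 5070; a·d/n = 1146·2456/5070 = 555.1432; b·c/n = 1203·265/5070 = 62.8787
OR_MH = (386.8121 + 555.1432) / (221.8901 + 62.8787) = 941.9553 / 284.7688 = 3.30779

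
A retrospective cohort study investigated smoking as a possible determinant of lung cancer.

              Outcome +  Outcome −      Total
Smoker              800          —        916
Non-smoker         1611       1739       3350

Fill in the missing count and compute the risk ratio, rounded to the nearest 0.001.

The missing cell is in the exposed row: 916 − 800 = 116.
So a = 800, b = 116, c = 1611, d = 1739.
RR = [a/(a+b)] / [c/(c+d)] = (800/916) / (1611/3350) = 0.87336/0.48090 = 1.81612

1.816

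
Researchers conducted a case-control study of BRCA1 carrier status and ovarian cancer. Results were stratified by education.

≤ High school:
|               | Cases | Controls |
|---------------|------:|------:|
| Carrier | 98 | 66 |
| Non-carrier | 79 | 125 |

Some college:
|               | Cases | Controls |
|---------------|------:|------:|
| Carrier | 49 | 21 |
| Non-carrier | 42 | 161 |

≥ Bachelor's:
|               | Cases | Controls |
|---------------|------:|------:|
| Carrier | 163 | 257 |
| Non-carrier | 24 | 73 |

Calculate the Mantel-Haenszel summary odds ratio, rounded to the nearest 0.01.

OR_MH = Σ(aᵢdᵢ/nᵢ) / Σ(bᵢcᵢ/nᵢ), where nᵢ is the stratum total.
Stratum 1 (≤ High school): n = 368; a·d/n = 98·125/368 = 33.2880; b·c/n = 66·79/368 = 14.1685
Stratum 2 (Some college): n = 273; a·d/n = 49·161/273 = 28.8974; b·c/n = 21·42/273 = 3.2308
Stratum 3 (≥ Bachelor's): n = 517; a·d/n = 163·73/517 = 23.0155; b·c/n = 257·24/517 = 11.9304
OR_MH = (33.2880 + 28.8974 + 23.0155) / (14.1685 + 3.2308 + 11.9304) = 85.2010 / 29.3296 = 2.90495

2.90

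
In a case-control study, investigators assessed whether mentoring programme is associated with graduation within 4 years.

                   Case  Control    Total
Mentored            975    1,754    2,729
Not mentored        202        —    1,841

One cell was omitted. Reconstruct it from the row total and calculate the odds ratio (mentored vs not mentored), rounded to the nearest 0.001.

4.510

The missing cell is in the unexposed row: 1841 − 202 = 1639.
So a = 975, b = 1754, c = 202, d = 1639.
OR = (a·d)/(b·c) = (975 × 1639) / (1754 × 202) = 1598025 / 354308 = 4.51027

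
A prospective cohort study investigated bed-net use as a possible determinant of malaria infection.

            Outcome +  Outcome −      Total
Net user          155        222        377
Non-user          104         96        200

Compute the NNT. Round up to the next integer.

Risk in treated group = 155/377 = 0.41114; risk in control = 104/200 = 0.52000.
Absolute risk reduction = 0.52000 − 0.41114 = 0.10886
NNT = 1 / ARR = 1 / 0.10886 = 9.186 → round up → 10

10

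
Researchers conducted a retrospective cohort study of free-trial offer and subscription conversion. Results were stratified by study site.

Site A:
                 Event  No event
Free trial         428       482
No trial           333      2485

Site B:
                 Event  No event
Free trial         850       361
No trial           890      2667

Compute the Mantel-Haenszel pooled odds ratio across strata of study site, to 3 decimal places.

OR_MH = Σ(aᵢdᵢ/nᵢ) / Σ(bᵢcᵢ/nᵢ), where nᵢ is the stratum total.
Stratum 1 (Site A): n = 3728; a·d/n = 428·2485/3728 = 285.2951; b·c/n = 482·333/3728 = 43.0542
Stratum 2 (Site B): n = 4768; a·d/n = 850·2667/4768 = 475.4509; b·c/n = 361·890/4768 = 67.3846
OR_MH = (285.2951 + 475.4509) / (43.0542 + 67.3846) = 760.7460 / 110.4388 = 6.88839

6.888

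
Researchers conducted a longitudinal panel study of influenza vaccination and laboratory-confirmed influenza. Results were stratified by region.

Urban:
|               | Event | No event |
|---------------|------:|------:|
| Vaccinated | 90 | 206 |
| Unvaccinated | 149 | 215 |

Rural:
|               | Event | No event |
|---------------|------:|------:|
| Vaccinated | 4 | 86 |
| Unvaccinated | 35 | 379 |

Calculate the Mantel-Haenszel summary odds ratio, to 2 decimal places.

OR_MH = Σ(aᵢdᵢ/nᵢ) / Σ(bᵢcᵢ/nᵢ), where nᵢ is the stratum total.
Stratum 1 (Urban): n = 660; a·d/n = 90·215/660 = 29.3182; b·c/n = 206·149/660 = 46.5061
Stratum 2 (Rural): n = 504; a·d/n = 4·379/504 = 3.0079; b·c/n = 86·35/504 = 5.9722
OR_MH = (29.3182 + 3.0079) / (46.5061 + 5.9722) = 32.3261 / 52.4783 = 0.61599

0.62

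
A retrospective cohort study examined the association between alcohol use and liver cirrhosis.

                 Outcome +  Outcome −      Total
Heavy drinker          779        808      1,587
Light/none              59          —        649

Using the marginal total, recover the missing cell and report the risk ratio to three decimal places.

The missing cell is in the unexposed row: 649 − 59 = 590.
So a = 779, b = 808, c = 59, d = 590.
RR = [a/(a+b)] / [c/(c+d)] = (779/1587) / (59/649) = 0.49086/0.09091 = 5.39950

5.399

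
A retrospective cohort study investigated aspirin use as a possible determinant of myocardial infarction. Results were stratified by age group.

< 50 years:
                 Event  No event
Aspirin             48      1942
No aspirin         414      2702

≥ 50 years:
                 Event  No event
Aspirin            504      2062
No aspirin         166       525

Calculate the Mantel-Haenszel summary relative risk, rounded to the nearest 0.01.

RR_MH = Σ(aᵢ·n₀ᵢ/nᵢ) / Σ(cᵢ·n₁ᵢ/nᵢ), with n₁ᵢ = aᵢ+bᵢ (exposed), n₀ᵢ = cᵢ+dᵢ (unexposed), nᵢ = n₁ᵢ+n₀ᵢ.
Stratum 1 (< 50 years): n₁ = 1990, n₀ = 3116, n = 5106; a·n₀/n = 48·3116/5106 = 29.2926; c·n₁/n = 414·1990/5106 = 161.3514
Stratum 2 (≥ 50 years): n₁ = 2566, n₀ = 691, n = 3257; a·n₀/n = 504·691/3257 = 106.9278; c·n₁/n = 166·2566/3257 = 130.7817
RR_MH = (29.2926 + 106.9278) / (161.3514 + 130.7817) = 136.2204 / 292.1331 = 0.46630

0.47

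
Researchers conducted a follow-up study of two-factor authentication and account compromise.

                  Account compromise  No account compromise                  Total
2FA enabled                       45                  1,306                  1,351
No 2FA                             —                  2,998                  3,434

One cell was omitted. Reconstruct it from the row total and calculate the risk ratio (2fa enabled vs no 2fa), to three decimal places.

0.262

The missing cell is in the unexposed row: 3434 − 2998 = 436.
So a = 45, b = 1306, c = 436, d = 2998.
RR = [a/(a+b)] / [c/(c+d)] = (45/1351) / (436/3434) = 0.03331/0.12697 = 0.26234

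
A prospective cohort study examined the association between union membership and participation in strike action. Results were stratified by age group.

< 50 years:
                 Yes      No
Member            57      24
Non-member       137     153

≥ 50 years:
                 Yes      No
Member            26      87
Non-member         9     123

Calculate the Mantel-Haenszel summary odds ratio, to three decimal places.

OR_MH = Σ(aᵢdᵢ/nᵢ) / Σ(bᵢcᵢ/nᵢ), where nᵢ is the stratum total.
Stratum 1 (< 50 years): n = 371; a·d/n = 57·153/371 = 23.5067; b·c/n = 24·137/371 = 8.8625
Stratum 2 (≥ 50 years): n = 245; a·d/n = 26·123/245 = 13.0531; b·c/n = 87·9/245 = 3.1959
OR_MH = (23.5067 + 13.0531) / (8.8625 + 3.1959) = 36.5598 / 12.0585 = 3.03188

3.032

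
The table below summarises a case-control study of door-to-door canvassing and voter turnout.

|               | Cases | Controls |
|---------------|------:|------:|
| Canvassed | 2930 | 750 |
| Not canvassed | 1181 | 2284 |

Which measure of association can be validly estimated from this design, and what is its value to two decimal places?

7.56

Cells: a = 2930, b = 750, c = 1181, d = 2284.
This is a case-control study: participants were sampled on outcome status, so risks in the source population cannot be estimated directly — relative risk is not valid here. The odds ratio is the appropriate measure.
OR = (a·d)/(b·c) = (2930 × 2284) / (750 × 1181) = 6692120 / 885750 = 7.55531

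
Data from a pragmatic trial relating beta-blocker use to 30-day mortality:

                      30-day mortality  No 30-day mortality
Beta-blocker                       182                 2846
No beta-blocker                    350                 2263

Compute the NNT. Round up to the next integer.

Risk in treated group = 182/3028 = 0.06011; risk in control = 350/2613 = 0.13395.
Absolute risk reduction = 0.13395 − 0.06011 = 0.07384
NNT = 1 / ARR = 1 / 0.07384 = 13.543 → round up → 14

14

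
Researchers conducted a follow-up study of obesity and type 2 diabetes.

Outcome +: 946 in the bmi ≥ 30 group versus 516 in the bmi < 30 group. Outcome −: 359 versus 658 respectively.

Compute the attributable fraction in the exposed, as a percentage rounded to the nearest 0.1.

39.4

From the description: a = 946, b = 359, c = 516, d = 658.
Risk in exposed = 946/1305 = 0.72490; risk in unexposed = 516/1174 = 0.43952.
RR = 0.72490/0.43952 = 1.64930
AR% = (RR − 1)/RR × 100 = (1.64930 − 1)/1.64930 × 100 = 39.3681%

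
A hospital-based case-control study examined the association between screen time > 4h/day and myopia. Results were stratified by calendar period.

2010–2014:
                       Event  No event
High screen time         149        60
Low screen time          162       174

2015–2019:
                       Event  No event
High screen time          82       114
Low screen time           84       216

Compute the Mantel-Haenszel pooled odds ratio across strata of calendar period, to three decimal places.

2.242

OR_MH = Σ(aᵢdᵢ/nᵢ) / Σ(bᵢcᵢ/nᵢ), where nᵢ is the stratum total.
Stratum 1 (2010–2014): n = 545; a·d/n = 149·174/545 = 47.5706; b·c/n = 60·162/545 = 17.8349
Stratum 2 (2015–2019): n = 496; a·d/n = 82·216/496 = 35.7097; b·c/n = 114·84/496 = 19.3065
OR_MH = (47.5706 + 35.7097) / (17.8349 + 19.3065) = 83.2803 / 37.1413 = 2.24226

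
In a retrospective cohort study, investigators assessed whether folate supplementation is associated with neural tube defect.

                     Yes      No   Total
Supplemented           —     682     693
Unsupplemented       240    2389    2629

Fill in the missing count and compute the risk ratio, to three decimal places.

The missing cell is in the exposed row: 693 − 682 = 11.
So a = 11, b = 682, c = 240, d = 2389.
RR = [a/(a+b)] / [c/(c+d)] = (11/693) / (240/2629) = 0.01587/0.09129 = 0.17388

0.174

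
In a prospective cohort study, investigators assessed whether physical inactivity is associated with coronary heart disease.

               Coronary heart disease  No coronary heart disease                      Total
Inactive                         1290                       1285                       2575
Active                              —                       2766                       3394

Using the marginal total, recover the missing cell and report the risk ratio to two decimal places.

2.71

The missing cell is in the unexposed row: 3394 − 2766 = 628.
So a = 1290, b = 1285, c = 628, d = 2766.
RR = [a/(a+b)] / [c/(c+d)] = (1290/2575) / (628/3394) = 0.50097/0.18503 = 2.70748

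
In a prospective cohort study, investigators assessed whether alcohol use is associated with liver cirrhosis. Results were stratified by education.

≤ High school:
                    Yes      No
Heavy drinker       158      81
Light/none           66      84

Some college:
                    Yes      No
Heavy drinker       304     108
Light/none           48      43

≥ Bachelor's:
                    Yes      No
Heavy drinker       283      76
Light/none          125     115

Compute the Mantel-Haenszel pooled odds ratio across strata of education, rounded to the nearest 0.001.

2.867

OR_MH = Σ(aᵢdᵢ/nᵢ) / Σ(bᵢcᵢ/nᵢ), where nᵢ is the stratum total.
Stratum 1 (≤ High school): n = 389; a·d/n = 158·84/389 = 34.1183; b·c/n = 81·66/389 = 13.7429
Stratum 2 (Some college): n = 503; a·d/n = 304·43/503 = 25.9881; b·c/n = 108·48/503 = 10.3062
Stratum 3 (≥ Bachelor's): n = 599; a·d/n = 283·115/599 = 54.3322; b·c/n = 76·125/599 = 15.8598
OR_MH = (34.1183 + 25.9881 + 54.3322) / (13.7429 + 10.3062 + 15.8598) = 114.4385 / 39.9089 = 2.86750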